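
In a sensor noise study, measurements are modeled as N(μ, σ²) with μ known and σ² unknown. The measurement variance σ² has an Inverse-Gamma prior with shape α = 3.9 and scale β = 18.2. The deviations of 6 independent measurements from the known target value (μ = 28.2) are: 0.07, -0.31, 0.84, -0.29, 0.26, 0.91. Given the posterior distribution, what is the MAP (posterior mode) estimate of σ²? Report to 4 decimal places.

2.4169

With known mean μ and an Inverse-Gamma(α, β) prior on σ², the Normal likelihood is conjugate: posterior is Inv-Gamma(α + n/2, β + Σ(xᵢ−μ)²/2).
Σ(xᵢ−μ)² = (0.07)² + (-0.31)² + (0.84)² + (-0.29)² + (0.26)² + (0.91)² = 1.7864.
Posterior: Inv-Gamma(3.9 + 6/2, 18.2 + 1.7864/2) = Inv-Gamma(6.90, 19.09320).
Mode = β/(α+1) = 19.09320/7.90 = 2.4169.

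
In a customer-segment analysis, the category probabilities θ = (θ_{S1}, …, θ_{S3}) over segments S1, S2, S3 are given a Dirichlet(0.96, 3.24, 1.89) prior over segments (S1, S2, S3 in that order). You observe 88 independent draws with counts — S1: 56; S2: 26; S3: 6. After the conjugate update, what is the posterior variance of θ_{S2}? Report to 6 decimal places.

The Dirichlet prior is conjugate to the Multinomial likelihood: each posterior αⱼ = prior αⱼ + observed count nⱼ.
Posterior concentration: (56.96, 29.24, 7.89), total = 94.09.
Var[θ_j] = α_j(Σα−α_j)/((Σα)²(Σα+1)) = 29.24·64.85/(94.09²·95.09) = 0.002253.

0.002253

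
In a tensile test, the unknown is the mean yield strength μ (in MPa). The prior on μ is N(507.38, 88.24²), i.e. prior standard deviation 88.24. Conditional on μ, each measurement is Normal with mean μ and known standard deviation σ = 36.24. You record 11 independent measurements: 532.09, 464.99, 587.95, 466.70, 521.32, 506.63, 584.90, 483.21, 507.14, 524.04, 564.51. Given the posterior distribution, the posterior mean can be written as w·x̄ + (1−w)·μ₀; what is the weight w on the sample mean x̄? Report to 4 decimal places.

0.9849

For Normal data with known variance σ², a Normal(μ₀, σ₀²) prior on μ is conjugate. Posterior precision = 1/σ₀² + n/σ²; posterior mean is the precision-weighted average of μ₀ and x̄.
σ₀² = 88.24² = 7786.2976, σ² = 36.24² = 1313.3376. Prior precision 1/σ₀² = 1/7786.2976; data precision n/σ² = 11/1313.3376.
w = (n/σ²)/(1/σ₀² + n/σ²) = n·σ₀²/(σ² + n·σ₀²) = 11·7786.2976/(1313.3376 + 11·7786.2976) = 85649.2736/86962.6112 = 0.9849.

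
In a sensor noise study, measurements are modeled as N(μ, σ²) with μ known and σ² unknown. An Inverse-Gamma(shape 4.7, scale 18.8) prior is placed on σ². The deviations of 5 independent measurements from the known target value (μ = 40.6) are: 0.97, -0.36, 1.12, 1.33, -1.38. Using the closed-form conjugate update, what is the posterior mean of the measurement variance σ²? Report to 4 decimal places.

3.5160

With known mean μ and an Inverse-Gamma(α, β) prior on σ², the Normal likelihood is conjugate: posterior is Inv-Gamma(α + n/2, β + Σ(xᵢ−μ)²/2).
Σ(xᵢ−μ)² = (0.97)² + (-0.36)² + (1.12)² + (1.33)² + (-1.38)² = 5.9982.
Posterior: Inv-Gamma(4.7 + 5/2, 18.8 + 5.9982/2) = Inv-Gamma(7.20, 21.79910).
E[σ²|data] = β/(α−1) = 21.79910/6.20 = 3.5160.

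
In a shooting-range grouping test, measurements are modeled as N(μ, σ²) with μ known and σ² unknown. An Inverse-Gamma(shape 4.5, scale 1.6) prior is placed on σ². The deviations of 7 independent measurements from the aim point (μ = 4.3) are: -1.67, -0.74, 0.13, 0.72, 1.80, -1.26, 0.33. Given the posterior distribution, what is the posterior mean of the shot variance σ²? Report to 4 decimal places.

0.8577

With known mean μ and an Inverse-Gamma(α, β) prior on σ², the Normal likelihood is conjugate: posterior is Inv-Gamma(α + n/2, β + Σ(xᵢ−μ)²/2).
Σ(xᵢ−μ)² = (-1.67)² + (-0.74)² + (0.13)² + (0.72)² + (1.80)² + (-1.26)² + (0.33)² = 8.8083.
Posterior: Inv-Gamma(4.5 + 7/2, 1.6 + 8.8083/2) = Inv-Gamma(8.00, 6.00415).
E[σ²|data] = β/(α−1) = 6.00415/7.00 = 0.8577.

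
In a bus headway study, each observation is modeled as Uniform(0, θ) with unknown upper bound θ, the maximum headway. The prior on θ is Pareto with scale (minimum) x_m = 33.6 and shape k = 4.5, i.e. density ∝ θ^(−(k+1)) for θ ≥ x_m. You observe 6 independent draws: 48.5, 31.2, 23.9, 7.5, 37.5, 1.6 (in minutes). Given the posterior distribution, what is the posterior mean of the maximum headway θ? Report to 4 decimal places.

53.6053

A Pareto(scale x_m, shape k) prior on the upper bound θ of Uniform(0, θ) is conjugate: posterior is Pareto(max(x_m, max xᵢ), k + n).
Sample maximum = 48.5; prior scale x_m = 33.6 → posterior scale = max = 48.5.
Posterior shape = 4.5 + 6 = 10.5.
E[θ|data] = k·x_m/(k−1) = 10.5·48.5/9.5 = 53.6053.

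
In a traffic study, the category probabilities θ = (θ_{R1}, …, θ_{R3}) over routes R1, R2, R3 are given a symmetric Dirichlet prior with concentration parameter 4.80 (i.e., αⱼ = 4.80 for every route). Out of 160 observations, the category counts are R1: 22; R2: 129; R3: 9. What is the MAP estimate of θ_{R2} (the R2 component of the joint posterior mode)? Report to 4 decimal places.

0.7748

The Dirichlet prior is conjugate to the Multinomial likelihood: each posterior αⱼ = prior αⱼ + observed count nⱼ.
Posterior concentration: (26.80, 133.80, 13.80), total = 174.40.
Joint mode component: (α_{R2}−1)/(Σα−K) = 132.80/171.40 = 0.7748.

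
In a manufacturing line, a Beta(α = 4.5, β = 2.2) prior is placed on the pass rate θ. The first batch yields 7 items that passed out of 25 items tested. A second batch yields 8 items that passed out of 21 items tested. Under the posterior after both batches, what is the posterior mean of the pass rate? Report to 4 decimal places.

0.3700

The Beta prior is conjugate to a Binomial/Bernoulli likelihood; the update adds successes to α and failures to β.
After batch 1: Beta(4.5+7, 2.2+18) = Beta(11.5, 20.2).
After batch 2: Beta(11.5+8, 20.2+13) = Beta(19.5, 33.2).
Posterior mean = α/(α+β) = 19.5/52.7 = 0.3700.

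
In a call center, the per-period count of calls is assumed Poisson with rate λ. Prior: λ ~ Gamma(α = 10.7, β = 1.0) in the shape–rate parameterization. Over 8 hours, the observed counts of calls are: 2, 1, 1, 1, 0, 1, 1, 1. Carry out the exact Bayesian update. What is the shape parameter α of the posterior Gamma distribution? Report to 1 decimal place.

18.7

With a Gamma(shape α, rate β) prior, the Poisson likelihood is conjugate: the posterior is Gamma(α + ΣXᵢ, β + n).
Sum of counts S = 8 over n = 8 hours.
Posterior: Gamma(α+S, β+n) = Gamma(10.7+8, 1.0+8) = Gamma(18.7, 9.0).
Posterior α = 18.7.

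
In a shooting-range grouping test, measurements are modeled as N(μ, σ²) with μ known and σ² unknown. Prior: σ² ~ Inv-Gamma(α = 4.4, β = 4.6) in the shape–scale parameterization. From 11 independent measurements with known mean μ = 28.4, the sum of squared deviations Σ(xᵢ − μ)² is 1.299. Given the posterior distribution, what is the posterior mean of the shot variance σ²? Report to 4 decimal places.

With known mean μ and an Inverse-Gamma(α, β) prior on σ², the Normal likelihood is conjugate: posterior is Inv-Gamma(α + n/2, β + Σ(xᵢ−μ)²/2).
Posterior: Inv-Gamma(4.4 + 11/2, 4.6 + 1.299/2) = Inv-Gamma(9.90, 5.2495).
E[σ²|data] = β/(α−1) = 5.2495/8.90 = 0.5898.

0.5898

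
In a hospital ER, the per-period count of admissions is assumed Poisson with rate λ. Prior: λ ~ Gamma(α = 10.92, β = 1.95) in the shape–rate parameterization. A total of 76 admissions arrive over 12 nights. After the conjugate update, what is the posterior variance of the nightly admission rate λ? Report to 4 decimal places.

With a Gamma(shape α, rate β) prior, the Poisson likelihood is conjugate: the posterior is Gamma(α + ΣXᵢ, β + n).
Posterior: Gamma(α+S, β+n) = Gamma(10.92+76, 1.95+12) = Gamma(86.92, 13.95).
Var = α/β² = 86.92/13.95² = 0.4467.

0.4467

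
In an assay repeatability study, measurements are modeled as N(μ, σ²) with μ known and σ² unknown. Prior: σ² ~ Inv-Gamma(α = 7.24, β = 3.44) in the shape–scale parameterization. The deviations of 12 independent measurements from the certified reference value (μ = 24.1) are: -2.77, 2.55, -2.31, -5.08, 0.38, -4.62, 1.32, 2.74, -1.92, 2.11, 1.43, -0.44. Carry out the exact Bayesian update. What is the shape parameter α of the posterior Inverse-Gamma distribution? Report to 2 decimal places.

13.24

With known mean μ and an Inverse-Gamma(α, β) prior on σ², the Normal likelihood is conjugate: posterior is Inv-Gamma(α + n/2, β + Σ(xᵢ−μ)²/2).
Σ(xᵢ−μ)² = (-2.77)² + (2.55)² + (-2.31)² + (-5.08)² + (0.38)² + (-4.62)² + (1.32)² + (2.74)² + (-1.92)² + (2.11)² + (1.43)² + (-0.44)² = 86.4337.
Posterior: Inv-Gamma(7.24 + 12/2, 3.44 + 86.4337/2) = Inv-Gamma(13.24, 46.65685).
Posterior α = 13.24.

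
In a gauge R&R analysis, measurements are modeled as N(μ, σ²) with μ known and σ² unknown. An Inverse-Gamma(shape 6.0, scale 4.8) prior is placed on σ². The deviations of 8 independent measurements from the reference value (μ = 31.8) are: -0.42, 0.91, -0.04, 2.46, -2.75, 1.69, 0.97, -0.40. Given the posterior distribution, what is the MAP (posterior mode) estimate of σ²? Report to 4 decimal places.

With known mean μ and an Inverse-Gamma(α, β) prior on σ², the Normal likelihood is conjugate: posterior is Inv-Gamma(α + n/2, β + Σ(xᵢ−μ)²/2).
Σ(xᵢ−μ)² = (-0.42)² + (0.91)² + (-0.04)² + (2.46)² + (-2.75)² + (1.69)² + (0.97)² + (-0.40)² = 18.5772.
Posterior: Inv-Gamma(6.0 + 8/2, 4.8 + 18.5772/2) = Inv-Gamma(10.00, 14.08860).
Mode = β/(α+1) = 14.08860/11.00 = 1.2808.

1.2808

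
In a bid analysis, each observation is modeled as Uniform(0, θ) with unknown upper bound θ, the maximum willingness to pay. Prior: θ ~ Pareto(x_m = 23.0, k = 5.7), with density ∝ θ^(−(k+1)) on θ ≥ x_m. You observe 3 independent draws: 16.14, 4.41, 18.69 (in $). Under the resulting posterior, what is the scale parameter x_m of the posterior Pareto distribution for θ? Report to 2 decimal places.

A Pareto(scale x_m, shape k) prior on the upper bound θ of Uniform(0, θ) is conjugate: posterior is Pareto(max(x_m, max xᵢ), k + n).
Sample maximum = 18.69; prior scale x_m = 23.0 → posterior scale = max = 23.00.
Posterior shape = 5.7 + 3 = 8.7.
Posterior scale x_m = 23.00.

23.00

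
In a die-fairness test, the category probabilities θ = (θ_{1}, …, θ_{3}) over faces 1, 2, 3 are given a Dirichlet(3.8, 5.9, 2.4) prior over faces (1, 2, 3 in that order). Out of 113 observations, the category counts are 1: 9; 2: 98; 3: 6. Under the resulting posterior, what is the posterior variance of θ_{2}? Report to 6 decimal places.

0.001116

The Dirichlet prior is conjugate to the Multinomial likelihood: each posterior αⱼ = prior αⱼ + observed count nⱼ.
Posterior concentration: (12.8, 103.9, 8.4), total = 125.1.
Var[θ_j] = α_j(Σα−α_j)/((Σα)²(Σα+1)) = 103.9·21.2/(125.1²·126.1) = 0.001116.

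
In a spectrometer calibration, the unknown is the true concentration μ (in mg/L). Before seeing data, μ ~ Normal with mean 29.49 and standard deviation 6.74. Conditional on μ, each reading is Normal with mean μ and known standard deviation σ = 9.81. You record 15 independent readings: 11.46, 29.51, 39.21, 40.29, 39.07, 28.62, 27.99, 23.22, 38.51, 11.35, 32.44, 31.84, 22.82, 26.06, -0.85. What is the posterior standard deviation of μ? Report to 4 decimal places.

For Normal data with known variance σ², a Normal(μ₀, σ₀²) prior on μ is conjugate. Posterior precision = 1/σ₀² + n/σ²; posterior mean is the precision-weighted average of μ₀ and x̄.
σ₀² = 6.74² = 45.4276, σ² = 9.81² = 96.2361; σ² + n·σ₀² = 96.2361 + 15·45.4276 = 777.6501.
Posterior precision = 1/σ₀² + n/σ² = 1/45.4276 + 15/96.2361 = (σ² + n·σ₀²)/(σ₀²σ²) = 777.6501/(45.4276·96.2361); posterior variance σₙ² = σ₀²σ²/(σ² + n·σ₀²) = 45.4276·96.2361/777.6501 = 5.621776.
Posterior SD = √σₙ² = √(45.4276·96.2361/777.6501) = 2.3710.

2.3710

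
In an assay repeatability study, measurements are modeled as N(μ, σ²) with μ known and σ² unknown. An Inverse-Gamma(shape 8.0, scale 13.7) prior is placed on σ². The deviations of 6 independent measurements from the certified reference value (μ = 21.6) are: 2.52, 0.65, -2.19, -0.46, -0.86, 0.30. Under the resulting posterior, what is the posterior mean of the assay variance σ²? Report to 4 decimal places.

2.0005

With known mean μ and an Inverse-Gamma(α, β) prior on σ², the Normal likelihood is conjugate: posterior is Inv-Gamma(α + n/2, β + Σ(xᵢ−μ)²/2).
Σ(xᵢ−μ)² = (2.52)² + (0.65)² + (-2.19)² + (-0.46)² + (-0.86)² + (0.30)² = 12.6102.
Posterior: Inv-Gamma(8.0 + 6/2, 13.7 + 12.6102/2) = Inv-Gamma(11.00, 20.00510).
E[σ²|data] = β/(α−1) = 20.00510/10.00 = 2.0005.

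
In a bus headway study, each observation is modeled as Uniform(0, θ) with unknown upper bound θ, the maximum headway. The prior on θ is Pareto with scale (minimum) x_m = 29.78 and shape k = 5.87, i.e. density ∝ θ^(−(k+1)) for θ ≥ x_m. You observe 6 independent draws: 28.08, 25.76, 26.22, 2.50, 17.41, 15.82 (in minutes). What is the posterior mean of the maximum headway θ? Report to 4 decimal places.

32.5197

A Pareto(scale x_m, shape k) prior on the upper bound θ of Uniform(0, θ) is conjugate: posterior is Pareto(max(x_m, max xᵢ), k + n).
Sample maximum = 28.08; prior scale x_m = 29.78 → posterior scale = max = 29.78.
Posterior shape = 5.87 + 6 = 11.87.
E[θ|data] = k·x_m/(k−1) = 11.87·29.78/10.87 = 32.5197.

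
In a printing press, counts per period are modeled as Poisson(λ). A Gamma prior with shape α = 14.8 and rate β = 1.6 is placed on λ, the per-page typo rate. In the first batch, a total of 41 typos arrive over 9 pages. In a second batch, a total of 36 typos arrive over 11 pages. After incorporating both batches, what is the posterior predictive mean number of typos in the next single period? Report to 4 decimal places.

With a Gamma(shape α, rate β) prior, the Poisson likelihood is conjugate: the posterior is Gamma(α + ΣXᵢ, β + n).
After batch 1: Gamma(α+S, β+n) = Gamma(14.8+41, 1.6+9) = Gamma(55.8, 10.6).
After batch 2: Gamma(α+S, β+n) = Gamma(55.8+36, 10.6+11) = Gamma(91.8, 21.6).
The predictive distribution for one future period is NegBinom with mean α/β = 4.2500.

4.2500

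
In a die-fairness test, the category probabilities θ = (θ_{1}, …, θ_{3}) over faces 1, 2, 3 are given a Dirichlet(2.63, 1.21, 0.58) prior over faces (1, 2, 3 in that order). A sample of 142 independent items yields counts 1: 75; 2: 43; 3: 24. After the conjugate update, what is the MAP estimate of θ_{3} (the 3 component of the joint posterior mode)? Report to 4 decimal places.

0.1644

The Dirichlet prior is conjugate to the Multinomial likelihood: each posterior αⱼ = prior αⱼ + observed count nⱼ.
Posterior concentration: (77.63, 44.21, 24.58), total = 146.42.
Joint mode component: (α_{3}−1)/(Σα−K) = 23.58/143.42 = 0.1644.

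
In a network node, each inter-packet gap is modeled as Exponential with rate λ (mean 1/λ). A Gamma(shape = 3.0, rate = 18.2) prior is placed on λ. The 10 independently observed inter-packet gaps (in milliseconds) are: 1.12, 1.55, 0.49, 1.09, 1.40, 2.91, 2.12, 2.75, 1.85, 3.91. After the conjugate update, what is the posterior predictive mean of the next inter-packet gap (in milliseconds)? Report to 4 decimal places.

With a Gamma(shape α, rate β) prior on the exponential rate λ, the posterior after n observations with total T = Σxᵢ is Gamma(α+n, β+T).
Sum of observations T = 19.19 milliseconds; n = 10.
Posterior: Gamma(3.0+10, 18.2+19.19) = Gamma(13.0, 37.39).
The predictive distribution for the next observation is Lomax; its mean is β/(α−1) = 37.39/12.0 = 3.1158.

3.1158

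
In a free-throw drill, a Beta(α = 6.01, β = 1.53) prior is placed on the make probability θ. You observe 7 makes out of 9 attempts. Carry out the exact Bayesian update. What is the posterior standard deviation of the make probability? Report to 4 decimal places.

The Beta prior is conjugate to a Binomial/Bernoulli likelihood; the update adds successes to α and failures to β.
Posterior: Beta(α+k, β+n−k) = Beta(6.01+7, 1.53+2) = Beta(13.01, 3.53).
Var = αβ/((α+β)²(α+β+1)) = 13.01·3.53/(16.54²·17.54) = 0.00957087; SD = √0.00957087 = 0.0978.

0.0978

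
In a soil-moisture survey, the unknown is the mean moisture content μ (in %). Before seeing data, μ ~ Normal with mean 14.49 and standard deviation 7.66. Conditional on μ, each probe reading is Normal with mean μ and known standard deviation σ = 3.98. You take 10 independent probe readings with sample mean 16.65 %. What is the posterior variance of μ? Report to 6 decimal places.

For Normal data with known variance σ², a Normal(μ₀, σ₀²) prior on μ is conjugate. Posterior precision = 1/σ₀² + n/σ²; posterior mean is the precision-weighted average of μ₀ and x̄.
σ₀² = 7.66² = 58.6756, σ² = 3.98² = 15.8404; σ² + n·σ₀² = 15.8404 + 10·58.6756 = 602.5964.
Posterior precision = 1/σ₀² + n/σ² = 1/58.6756 + 10/15.8404 = (σ² + n·σ₀²)/(σ₀²σ²) = 602.5964/(58.6756·15.8404); posterior variance σₙ² = σ₀²σ²/(σ² + n·σ₀²) = 58.6756·15.8404/602.5964 = 1.542400.

1.542400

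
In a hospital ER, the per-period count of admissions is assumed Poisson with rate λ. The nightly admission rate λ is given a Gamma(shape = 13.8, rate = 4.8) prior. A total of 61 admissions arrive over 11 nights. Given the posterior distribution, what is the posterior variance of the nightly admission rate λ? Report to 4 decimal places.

0.2996

With a Gamma(shape α, rate β) prior, the Poisson likelihood is conjugate: the posterior is Gamma(α + ΣXᵢ, β + n).
Posterior: Gamma(α+S, β+n) = Gamma(13.8+61, 4.8+11) = Gamma(74.8, 15.8).
Var = α/β² = 74.8/15.8² = 0.2996.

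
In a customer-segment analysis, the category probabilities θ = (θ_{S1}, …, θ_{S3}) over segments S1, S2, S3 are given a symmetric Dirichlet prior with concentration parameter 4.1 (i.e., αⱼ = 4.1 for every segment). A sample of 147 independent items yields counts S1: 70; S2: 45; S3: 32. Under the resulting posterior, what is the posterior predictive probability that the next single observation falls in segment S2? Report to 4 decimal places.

0.3082

The Dirichlet prior is conjugate to the Multinomial likelihood: each posterior αⱼ = prior αⱼ + observed count nⱼ.
Posterior concentration: (74.1, 49.1, 36.1), total = 159.3.
P(next = S2 | data) = α_{S2}/Σα = 0.3082.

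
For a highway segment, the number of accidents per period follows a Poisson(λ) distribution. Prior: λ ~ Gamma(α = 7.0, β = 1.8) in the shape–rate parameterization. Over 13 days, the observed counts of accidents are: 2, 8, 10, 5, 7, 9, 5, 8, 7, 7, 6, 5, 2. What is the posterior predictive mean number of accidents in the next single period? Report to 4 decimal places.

5.9459

With a Gamma(shape α, rate β) prior, the Poisson likelihood is conjugate: the posterior is Gamma(α + ΣXᵢ, β + n).
Sum of counts S = 81 over n = 13 days.
Posterior: Gamma(α+S, β+n) = Gamma(7.0+81, 1.8+13) = Gamma(88.0, 14.8).
The predictive distribution for one future period is NegBinom with mean α/β = 5.9459.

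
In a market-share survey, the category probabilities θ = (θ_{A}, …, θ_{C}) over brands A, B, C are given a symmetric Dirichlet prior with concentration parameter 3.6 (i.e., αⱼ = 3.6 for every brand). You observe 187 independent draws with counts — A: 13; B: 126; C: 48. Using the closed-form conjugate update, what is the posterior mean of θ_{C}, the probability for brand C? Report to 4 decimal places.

The Dirichlet prior is conjugate to the Multinomial likelihood: each posterior αⱼ = prior αⱼ + observed count nⱼ.
Posterior concentration: (16.6, 129.6, 51.6), total = 197.8.
E[θ_{C}|data] = α_{C}/Σα = 51.6/197.8 = 0.2609.

0.2609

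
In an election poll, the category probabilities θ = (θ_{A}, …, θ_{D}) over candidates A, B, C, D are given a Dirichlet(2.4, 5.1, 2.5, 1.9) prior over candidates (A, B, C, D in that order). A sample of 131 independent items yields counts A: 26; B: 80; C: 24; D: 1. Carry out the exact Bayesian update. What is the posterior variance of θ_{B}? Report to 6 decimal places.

The Dirichlet prior is conjugate to the Multinomial likelihood: each posterior αⱼ = prior αⱼ + observed count nⱼ.
Posterior concentration: (28.4, 85.1, 26.5, 2.9), total = 142.9.
Var[θ_j] = α_j(Σα−α_j)/((Σα)²(Σα+1)) = 85.1·57.8/(142.9²·143.9) = 0.001674.

0.001674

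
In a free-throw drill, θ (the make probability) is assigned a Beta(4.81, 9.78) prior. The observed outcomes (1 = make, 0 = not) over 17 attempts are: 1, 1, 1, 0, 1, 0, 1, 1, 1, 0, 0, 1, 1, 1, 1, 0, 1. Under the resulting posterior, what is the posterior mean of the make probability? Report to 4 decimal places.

The Beta prior is conjugate to a Binomial/Bernoulli likelihood; the update adds successes to α and failures to β.
Posterior: Beta(α+k, β+n−k) = Beta(4.81+12, 9.78+5) = Beta(16.81, 14.78).
Posterior mean = α/(α+β) = 16.81/31.59 = 0.5321.

0.5321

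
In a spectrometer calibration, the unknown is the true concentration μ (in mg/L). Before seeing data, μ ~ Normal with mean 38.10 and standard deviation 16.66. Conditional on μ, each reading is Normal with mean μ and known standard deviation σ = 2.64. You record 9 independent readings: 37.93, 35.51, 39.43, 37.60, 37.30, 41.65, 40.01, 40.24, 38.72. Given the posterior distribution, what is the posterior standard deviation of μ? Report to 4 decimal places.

0.8788

For Normal data with known variance σ², a Normal(μ₀, σ₀²) prior on μ is conjugate. Posterior precision = 1/σ₀² + n/σ²; posterior mean is the precision-weighted average of μ₀ and x̄.
σ₀² = 16.66² = 277.5556, σ² = 2.64² = 6.9696; σ² + n·σ₀² = 6.9696 + 9·277.5556 = 2504.97.
Posterior precision = 1/σ₀² + n/σ² = 1/277.5556 + 9/6.9696 = (σ² + n·σ₀²)/(σ₀²σ²) = 2504.97/(277.5556·6.9696); posterior variance σₙ² = σ₀²σ²/(σ² + n·σ₀²) = 277.5556·6.9696/2504.97 = 0.772245.
Posterior SD = √σₙ² = √(277.5556·6.9696/2504.97) = 0.8788.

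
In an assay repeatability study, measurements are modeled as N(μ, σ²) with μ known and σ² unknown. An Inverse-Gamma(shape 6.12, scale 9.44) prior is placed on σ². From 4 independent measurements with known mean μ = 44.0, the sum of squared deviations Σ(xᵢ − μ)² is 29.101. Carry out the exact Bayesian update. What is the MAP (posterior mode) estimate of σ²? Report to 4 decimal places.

With known mean μ and an Inverse-Gamma(α, β) prior on σ², the Normal likelihood is conjugate: posterior is Inv-Gamma(α + n/2, β + Σ(xᵢ−μ)²/2).
Posterior: Inv-Gamma(6.12 + 4/2, 9.44 + 29.101/2) = Inv-Gamma(8.12, 23.9905).
Mode = β/(α+1) = 23.9905/9.12 = 2.6305.

2.6305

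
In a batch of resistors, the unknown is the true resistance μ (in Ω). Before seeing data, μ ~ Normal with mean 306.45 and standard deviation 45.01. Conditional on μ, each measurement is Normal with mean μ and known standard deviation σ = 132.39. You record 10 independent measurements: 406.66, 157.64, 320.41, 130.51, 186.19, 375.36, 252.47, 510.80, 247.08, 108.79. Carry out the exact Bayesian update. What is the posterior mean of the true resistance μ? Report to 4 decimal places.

286.6881

For Normal data with known variance σ², a Normal(μ₀, σ₀²) prior on μ is conjugate. Posterior precision = 1/σ₀² + n/σ²; posterior mean is the precision-weighted average of μ₀ and x̄.
Σxᵢ = 406.66 + 157.64 + 320.41 + 130.51 + 186.19 + 375.36 + 252.47 + 510.80 + 247.08 + 108.79 = 2695.91, so n·x̄ = 2695.91.
σ₀² = 45.01² = 2025.9001, σ² = 132.39² = 17527.1121; σ² + n·σ₀² = 17527.1121 + 10·2025.9001 = 37786.1131.
Posterior mean = (μ₀/σ₀² + n·x̄/σ²)/(1/σ₀² + n/σ²) = (σ²·μ₀ + σ₀²·n·x̄)/(σ² + n·σ₀²) = (17527.1121·306.45 + 2025.9001·2695.91)/37786.1131 = 10832827.841636/37786.1131 = 286.6881.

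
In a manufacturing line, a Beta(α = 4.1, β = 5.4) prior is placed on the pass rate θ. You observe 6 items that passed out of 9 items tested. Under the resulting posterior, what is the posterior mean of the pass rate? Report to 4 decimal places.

0.5459

The Beta prior is conjugate to a Binomial/Bernoulli likelihood; the update adds successes to α and failures to β.
Posterior: Beta(α+k, β+n−k) = Beta(4.1+6, 5.4+3) = Beta(10.1, 8.4).
Posterior mean = α/(α+β) = 10.1/18.5 = 0.5459.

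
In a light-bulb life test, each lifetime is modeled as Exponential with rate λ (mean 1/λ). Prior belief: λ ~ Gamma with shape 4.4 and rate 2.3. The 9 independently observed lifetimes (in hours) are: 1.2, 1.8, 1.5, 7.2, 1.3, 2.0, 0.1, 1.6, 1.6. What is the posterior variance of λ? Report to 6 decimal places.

With a Gamma(shape α, rate β) prior on the exponential rate λ, the posterior after n observations with total T = Σxᵢ is Gamma(α+n, β+T).
Sum of observations T = 18.3 hours; n = 9.
Posterior: Gamma(4.4+9, 2.3+18.3) = Gamma(13.4, 20.6).
Var = α/β² = 0.031577.

0.031577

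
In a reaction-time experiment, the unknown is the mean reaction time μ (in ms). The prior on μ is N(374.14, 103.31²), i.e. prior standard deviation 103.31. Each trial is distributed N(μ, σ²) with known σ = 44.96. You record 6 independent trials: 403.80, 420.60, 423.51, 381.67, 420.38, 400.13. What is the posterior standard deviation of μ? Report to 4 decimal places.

18.0718

For Normal data with known variance σ², a Normal(μ₀, σ₀²) prior on μ is conjugate. Posterior precision = 1/σ₀² + n/σ²; posterior mean is the precision-weighted average of μ₀ and x̄.
σ₀² = 103.31² = 10672.9561, σ² = 44.96² = 2021.4016; σ² + n·σ₀² = 2021.4016 + 6·10672.9561 = 66059.1382.
Posterior precision = 1/σ₀² + n/σ² = 1/10672.9561 + 6/2021.4016 = (σ² + n·σ₀²)/(σ₀²σ²) = 66059.1382/(10672.9561·2021.4016); posterior variance σₙ² = σ₀²σ²/(σ² + n·σ₀²) = 10672.9561·2021.4016/66059.1382 = 326.591159.
Posterior SD = √σₙ² = √(10672.9561·2021.4016/66059.1382) = 18.0718.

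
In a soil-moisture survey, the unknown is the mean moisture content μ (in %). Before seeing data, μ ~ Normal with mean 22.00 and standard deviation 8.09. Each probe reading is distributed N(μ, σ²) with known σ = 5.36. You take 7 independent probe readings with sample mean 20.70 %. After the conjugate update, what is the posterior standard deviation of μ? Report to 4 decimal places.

For Normal data with known variance σ², a Normal(μ₀, σ₀²) prior on μ is conjugate. Posterior precision = 1/σ₀² + n/σ²; posterior mean is the precision-weighted average of μ₀ and x̄.
σ₀² = 8.09² = 65.4481, σ² = 5.36² = 28.7296; σ² + n·σ₀² = 28.7296 + 7·65.4481 = 486.8663.
Posterior precision = 1/σ₀² + n/σ² = 1/65.4481 + 7/28.7296 = (σ² + n·σ₀²)/(σ₀²σ²) = 486.8663/(65.4481·28.7296); posterior variance σₙ² = σ₀²σ²/(σ² + n·σ₀²) = 65.4481·28.7296/486.8663 = 3.862041.
Posterior SD = √σₙ² = √(65.4481·28.7296/486.8663) = 1.9652.

1.9652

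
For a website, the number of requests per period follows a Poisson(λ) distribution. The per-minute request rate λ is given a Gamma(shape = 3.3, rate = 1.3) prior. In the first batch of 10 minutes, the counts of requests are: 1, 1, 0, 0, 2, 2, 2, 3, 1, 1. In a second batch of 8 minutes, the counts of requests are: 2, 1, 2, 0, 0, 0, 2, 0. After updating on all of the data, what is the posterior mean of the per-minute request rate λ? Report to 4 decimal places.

1.2073

With a Gamma(shape α, rate β) prior, the Poisson likelihood is conjugate: the posterior is Gamma(α + ΣXᵢ, β + n).
Batch 1: sum of counts S = 13 over n = 10 minutes.
After batch 1: Gamma(α+S, β+n) = Gamma(3.3+13, 1.3+10) = Gamma(16.3, 11.3).
Batch 2: sum of counts S = 7 over n = 8 minutes.
After batch 2: Gamma(α+S, β+n) = Gamma(16.3+7, 11.3+8) = Gamma(23.3, 19.3).
Posterior mean = α/β = 23.3/19.3 = 1.2073.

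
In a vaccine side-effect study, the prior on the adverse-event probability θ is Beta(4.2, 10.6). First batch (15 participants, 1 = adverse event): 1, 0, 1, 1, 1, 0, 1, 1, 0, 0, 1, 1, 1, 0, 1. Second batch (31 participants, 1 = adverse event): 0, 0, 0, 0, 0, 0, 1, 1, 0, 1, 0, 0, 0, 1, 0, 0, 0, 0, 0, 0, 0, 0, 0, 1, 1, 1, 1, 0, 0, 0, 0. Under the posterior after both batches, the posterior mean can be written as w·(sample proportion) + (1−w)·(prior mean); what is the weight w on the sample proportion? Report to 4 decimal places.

The Beta prior is conjugate to a Binomial/Bernoulli likelihood; the update adds successes to α and failures to β.
Total number of participants: n = 15 + 31 = 46.
Posterior mean = (α₀+k)/(α₀+β₀+n) = [n/(α₀+β₀+n)]·(k/n) + [(α₀+β₀)/(α₀+β₀+n)]·α₀/(α₀+β₀), so only n and the prior enter the weight.
The weight on the data is w = n/(α₀+β₀+n) = 46/(4.2+10.6+46) = 46/60.8 = 0.7566.

0.7566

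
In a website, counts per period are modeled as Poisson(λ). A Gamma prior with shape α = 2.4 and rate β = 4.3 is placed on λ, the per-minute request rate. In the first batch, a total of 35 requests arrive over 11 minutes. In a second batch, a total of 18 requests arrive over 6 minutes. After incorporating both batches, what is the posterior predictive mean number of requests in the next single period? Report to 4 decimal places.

With a Gamma(shape α, rate β) prior, the Poisson likelihood is conjugate: the posterior is Gamma(α + ΣXᵢ, β + n).
After batch 1: Gamma(α+S, β+n) = Gamma(2.4+35, 4.3+11) = Gamma(37.4, 15.3).
After batch 2: Gamma(α+S, β+n) = Gamma(37.4+18, 15.3+6) = Gamma(55.4, 21.3).
The predictive distribution for one future period is NegBinom with mean α/β = 2.6009.

2.6009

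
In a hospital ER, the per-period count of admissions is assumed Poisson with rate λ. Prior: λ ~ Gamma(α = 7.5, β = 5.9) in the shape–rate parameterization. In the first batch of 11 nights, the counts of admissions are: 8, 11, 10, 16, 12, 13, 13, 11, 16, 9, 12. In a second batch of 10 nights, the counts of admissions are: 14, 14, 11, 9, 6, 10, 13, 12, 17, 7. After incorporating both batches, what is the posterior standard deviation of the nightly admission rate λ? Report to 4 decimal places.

0.5895

With a Gamma(shape α, rate β) prior, the Poisson likelihood is conjugate: the posterior is Gamma(α + ΣXᵢ, β + n).
Batch 1: sum of counts S = 131 over n = 11 nights.
After batch 1: Gamma(α+S, β+n) = Gamma(7.5+131, 5.9+11) = Gamma(138.5, 16.9).
Batch 2: sum of counts S = 113 over n = 10 nights.
After batch 2: Gamma(α+S, β+n) = Gamma(138.5+113, 16.9+10) = Gamma(251.5, 26.9).
SD = √α/β = √251.5/26.9 = 0.5895.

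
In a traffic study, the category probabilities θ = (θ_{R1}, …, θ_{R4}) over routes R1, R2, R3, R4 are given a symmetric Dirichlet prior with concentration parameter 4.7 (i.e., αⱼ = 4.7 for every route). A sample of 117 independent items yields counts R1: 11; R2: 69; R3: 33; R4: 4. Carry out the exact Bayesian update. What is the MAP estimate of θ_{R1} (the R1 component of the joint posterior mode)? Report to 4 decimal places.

The Dirichlet prior is conjugate to the Multinomial likelihood: each posterior αⱼ = prior αⱼ + observed count nⱼ.
Posterior concentration: (15.7, 73.7, 37.7, 8.7), total = 135.8.
Joint mode component: (α_{R1}−1)/(Σα−K) = 14.7/131.8 = 0.1115.

0.1115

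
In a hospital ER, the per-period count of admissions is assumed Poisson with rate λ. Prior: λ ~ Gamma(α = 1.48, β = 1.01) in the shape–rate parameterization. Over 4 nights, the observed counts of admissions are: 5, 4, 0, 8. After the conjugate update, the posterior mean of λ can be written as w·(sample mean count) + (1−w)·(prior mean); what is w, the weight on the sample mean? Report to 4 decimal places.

0.7984

With a Gamma(shape α, rate β) prior, the Poisson likelihood is conjugate: the posterior is Gamma(α + ΣXᵢ, β + n).
Posterior mean = (α₀+S)/(β₀+n) = [n/(β₀+n)]·(S/n) + [β₀/(β₀+n)]·(α₀/β₀), so only n and β₀ enter the weight.
Weight on data w = n/(β₀+n) = 4/(1.01+4) = 4/5.01 = 0.7984.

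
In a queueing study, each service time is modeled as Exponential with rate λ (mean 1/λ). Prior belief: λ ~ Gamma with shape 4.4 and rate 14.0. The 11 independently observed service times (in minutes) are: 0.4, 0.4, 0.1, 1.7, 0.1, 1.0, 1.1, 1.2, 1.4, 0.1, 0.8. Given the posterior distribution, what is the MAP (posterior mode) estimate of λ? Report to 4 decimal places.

With a Gamma(shape α, rate β) prior on the exponential rate λ, the posterior after n observations with total T = Σxᵢ is Gamma(α+n, β+T).
Sum of observations T = 8.3 minutes; n = 11.
Posterior: Gamma(4.4+11, 14.0+8.3) = Gamma(15.4, 22.3).
Mode = (α−1)/β = 0.6457.

0.6457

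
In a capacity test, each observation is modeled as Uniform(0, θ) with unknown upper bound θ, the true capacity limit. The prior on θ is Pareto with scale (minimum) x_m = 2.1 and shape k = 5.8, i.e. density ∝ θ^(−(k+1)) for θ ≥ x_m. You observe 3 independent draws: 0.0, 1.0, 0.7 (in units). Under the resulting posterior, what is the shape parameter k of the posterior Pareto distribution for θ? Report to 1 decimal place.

8.8

A Pareto(scale x_m, shape k) prior on the upper bound θ of Uniform(0, θ) is conjugate: posterior is Pareto(max(x_m, max xᵢ), k + n).
Sample maximum = 1.0; prior scale x_m = 2.1 → posterior scale = max = 2.1.
Posterior shape = 5.8 + 3 = 8.8.
Posterior shape k = 8.8.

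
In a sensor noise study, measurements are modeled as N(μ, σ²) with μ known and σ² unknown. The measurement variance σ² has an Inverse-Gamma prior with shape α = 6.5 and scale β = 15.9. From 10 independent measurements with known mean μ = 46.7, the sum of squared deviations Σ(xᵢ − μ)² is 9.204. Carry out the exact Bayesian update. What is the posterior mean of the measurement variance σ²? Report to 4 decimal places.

1.9526

With known mean μ and an Inverse-Gamma(α, β) prior on σ², the Normal likelihood is conjugate: posterior is Inv-Gamma(α + n/2, β + Σ(xᵢ−μ)²/2).
Posterior: Inv-Gamma(6.5 + 10/2, 15.9 + 9.204/2) = Inv-Gamma(11.50, 20.5020).
E[σ²|data] = β/(α−1) = 20.5020/10.50 = 1.9526.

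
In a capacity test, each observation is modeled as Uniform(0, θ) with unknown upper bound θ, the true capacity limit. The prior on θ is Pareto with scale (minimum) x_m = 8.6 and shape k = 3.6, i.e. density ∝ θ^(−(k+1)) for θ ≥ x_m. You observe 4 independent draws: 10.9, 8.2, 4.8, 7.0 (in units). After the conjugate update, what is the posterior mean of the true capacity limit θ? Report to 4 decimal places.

12.5515

A Pareto(scale x_m, shape k) prior on the upper bound θ of Uniform(0, θ) is conjugate: posterior is Pareto(max(x_m, max xᵢ), k + n).
Sample maximum = 10.9; prior scale x_m = 8.6 → posterior scale = max = 10.9.
Posterior shape = 3.6 + 4 = 7.6.
E[θ|data] = k·x_m/(k−1) = 7.6·10.9/6.6 = 12.5515.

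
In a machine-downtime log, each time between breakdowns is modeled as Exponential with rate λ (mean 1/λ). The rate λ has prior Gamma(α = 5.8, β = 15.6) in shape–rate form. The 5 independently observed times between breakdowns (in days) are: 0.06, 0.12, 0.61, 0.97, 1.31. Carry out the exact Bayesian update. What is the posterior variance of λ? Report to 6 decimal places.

0.030984

With a Gamma(shape α, rate β) prior on the exponential rate λ, the posterior after n observations with total T = Σxᵢ is Gamma(α+n, β+T).
Sum of observations T = 3.07 days; n = 5.
Posterior: Gamma(5.8+5, 15.6+3.07) = Gamma(10.8, 18.67).
Var = α/β² = 0.030984.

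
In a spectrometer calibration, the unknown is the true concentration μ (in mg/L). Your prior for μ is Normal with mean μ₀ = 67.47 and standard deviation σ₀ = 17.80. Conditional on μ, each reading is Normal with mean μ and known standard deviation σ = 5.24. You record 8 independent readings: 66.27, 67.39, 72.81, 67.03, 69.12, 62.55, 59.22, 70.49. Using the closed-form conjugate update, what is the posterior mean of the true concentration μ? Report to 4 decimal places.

For Normal data with known variance σ², a Normal(μ₀, σ₀²) prior on μ is conjugate. Posterior precision = 1/σ₀² + n/σ²; posterior mean is the precision-weighted average of μ₀ and x̄.
Σxᵢ = 66.27 + 67.39 + 72.81 + 67.03 + 69.12 + 62.55 + 59.22 + 70.49 = 534.88, so n·x̄ = 534.88.
σ₀² = 17.80² = 316.84, σ² = 5.24² = 27.4576; σ² + n·σ₀² = 27.4576 + 8·316.84 = 2562.1776.
Posterior mean = (μ₀/σ₀² + n·x̄/σ²)/(1/σ₀² + n/σ²) = (σ²·μ₀ + σ₀²·n·x̄)/(σ² + n·σ₀²) = (27.4576·67.47 + 316.84·534.88)/2562.1776 = 171323.943472/2562.1776 = 66.8665.

66.8665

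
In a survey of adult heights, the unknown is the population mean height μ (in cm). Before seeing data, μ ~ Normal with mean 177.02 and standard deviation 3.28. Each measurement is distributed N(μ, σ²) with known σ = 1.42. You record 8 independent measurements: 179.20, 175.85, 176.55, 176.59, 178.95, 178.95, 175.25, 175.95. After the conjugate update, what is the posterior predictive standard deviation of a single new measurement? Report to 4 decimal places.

For Normal data with known variance σ², a Normal(μ₀, σ₀²) prior on μ is conjugate. Posterior precision = 1/σ₀² + n/σ²; posterior mean is the precision-weighted average of μ₀ and x̄.
σ₀² = 3.28² = 10.7584, σ² = 1.42² = 2.0164; σ² + n·σ₀² = 2.0164 + 8·10.7584 = 88.0836.
Posterior precision = 1/σ₀² + n/σ² = 1/10.7584 + 8/2.0164 = (σ² + n·σ₀²)/(σ₀²σ²) = 88.0836/(10.7584·2.0164); posterior variance σₙ² = σ₀²σ²/(σ² + n·σ₀²) = 10.7584·2.0164/88.0836 = 0.246280.
Predictive variance for one new observation = σₙ² + σ² = 10.7584·2.0164/88.0836 + 2.0164 = σ²·(σ₀² + 88.0836)/88.0836 = 2.0164·98.842/88.0836 = 2.262680; SD = √(2.0164·98.842/88.0836) = 1.5042.

1.5042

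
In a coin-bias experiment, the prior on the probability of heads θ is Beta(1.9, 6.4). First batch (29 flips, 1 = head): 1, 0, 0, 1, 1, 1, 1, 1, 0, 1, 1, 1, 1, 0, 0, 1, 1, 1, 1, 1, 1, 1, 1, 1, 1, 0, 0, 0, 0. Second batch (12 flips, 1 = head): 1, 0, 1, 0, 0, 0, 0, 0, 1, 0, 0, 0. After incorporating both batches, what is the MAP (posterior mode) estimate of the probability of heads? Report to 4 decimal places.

The Beta prior is conjugate to a Binomial/Bernoulli likelihood; the update adds successes to α and failures to β.
After batch 1: Beta(1.9+20, 6.4+9) = Beta(21.9, 15.4).
After batch 2: Beta(21.9+3, 15.4+9) = Beta(24.9, 24.4).
Mode of Beta(a,b) for a,b>1 is (a−1)/(a+b−2) = 23.9/47.3 = 0.5053.

0.5053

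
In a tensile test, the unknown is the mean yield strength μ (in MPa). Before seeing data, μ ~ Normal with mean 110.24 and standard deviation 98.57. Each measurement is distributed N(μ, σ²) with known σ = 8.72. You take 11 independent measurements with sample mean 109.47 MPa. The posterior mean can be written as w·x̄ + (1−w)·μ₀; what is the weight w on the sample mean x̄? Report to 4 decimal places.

For Normal data with known variance σ², a Normal(μ₀, σ₀²) prior on μ is conjugate. Posterior precision = 1/σ₀² + n/σ²; posterior mean is the precision-weighted average of μ₀ and x̄.
σ₀² = 98.57² = 9716.0449, σ² = 8.72² = 76.0384. Prior precision 1/σ₀² = 1/9716.0449; data precision n/σ² = 11/76.0384.
w = (n/σ²)/(1/σ₀² + n/σ²) = n·σ₀²/(σ² + n·σ₀²) = 11·9716.0449/(76.0384 + 11·9716.0449) = 106876.4939/106952.5323 = 0.9993.

0.9993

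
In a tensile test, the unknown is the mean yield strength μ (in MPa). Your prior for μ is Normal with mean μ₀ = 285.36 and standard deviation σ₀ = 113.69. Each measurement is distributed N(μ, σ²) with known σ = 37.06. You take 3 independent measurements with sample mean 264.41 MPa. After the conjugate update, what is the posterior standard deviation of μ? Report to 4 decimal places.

21.0274

For Normal data with known variance σ², a Normal(μ₀, σ₀²) prior on μ is conjugate. Posterior precision = 1/σ₀² + n/σ²; posterior mean is the precision-weighted average of μ₀ and x̄.
σ₀² = 113.69² = 12925.4161, σ² = 37.06² = 1373.4436; σ² + n·σ₀² = 1373.4436 + 3·12925.4161 = 40149.6919.
Posterior precision = 1/σ₀² + n/σ² = 1/12925.4161 + 3/1373.4436 = (σ² + n·σ₀²)/(σ₀²σ²) = 40149.6919/(12925.4161·1373.4436); posterior variance σₙ² = σ₀²σ²/(σ² + n·σ₀²) = 12925.4161·1373.4436/40149.6919 = 442.153580.
Posterior SD = √σₙ² = √(12925.4161·1373.4436/40149.6919) = 21.0274.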